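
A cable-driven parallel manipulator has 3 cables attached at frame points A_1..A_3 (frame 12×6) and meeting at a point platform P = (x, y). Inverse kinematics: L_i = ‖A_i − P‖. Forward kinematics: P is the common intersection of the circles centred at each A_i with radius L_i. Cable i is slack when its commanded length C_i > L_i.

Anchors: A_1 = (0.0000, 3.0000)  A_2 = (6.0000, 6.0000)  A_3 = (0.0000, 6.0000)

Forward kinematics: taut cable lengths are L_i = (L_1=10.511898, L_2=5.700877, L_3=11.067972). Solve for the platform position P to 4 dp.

(10.5000, 2.5000)

expand ‖A_i−P‖²=L_i² and subtract eq 1 (q_i ≔ ‖A_i‖²−L_i²)
q_1 = 0.0000+9.0000−110.5000 = -101.5000
eq1−eq2 → [-12.0000  -6.0000]·P = -141.0000
eq1−eq3 → [0.0000  -6.0000]·P = -15.0000
2×2 solve → P = (10.5000, 2.5000)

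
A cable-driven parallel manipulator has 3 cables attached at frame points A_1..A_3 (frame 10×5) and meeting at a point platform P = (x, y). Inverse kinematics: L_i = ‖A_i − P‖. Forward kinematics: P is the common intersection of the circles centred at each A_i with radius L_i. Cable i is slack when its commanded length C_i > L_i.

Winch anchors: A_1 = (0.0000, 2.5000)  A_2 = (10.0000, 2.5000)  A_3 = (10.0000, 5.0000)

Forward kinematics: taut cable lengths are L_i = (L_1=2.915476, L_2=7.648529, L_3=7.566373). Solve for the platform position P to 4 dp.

expand ‖A_i−P‖²=L_i² and subtract eq 1 (c_i ≔ ‖A_i‖²−L_i²)
c_1 = 0.0000+6.2500−8.5000 = -2.2500
eq1−eq2 → [-20.0000  0.0000]·P = -50.0000
eq1−eq3 → [-20.0000  -5.0000]·P = -70.0000
2×2 solve → P = (2.5000, 4.0000)

(2.5000, 4.0000)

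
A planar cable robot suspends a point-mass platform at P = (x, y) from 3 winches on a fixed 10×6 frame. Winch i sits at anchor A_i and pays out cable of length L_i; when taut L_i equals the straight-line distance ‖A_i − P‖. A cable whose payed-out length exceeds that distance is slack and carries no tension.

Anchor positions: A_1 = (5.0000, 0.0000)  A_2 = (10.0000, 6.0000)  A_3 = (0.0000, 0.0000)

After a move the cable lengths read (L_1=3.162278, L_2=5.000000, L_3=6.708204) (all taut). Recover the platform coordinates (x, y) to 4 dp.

(6.0000, 3.0000)

circle eqns → linear via eq_j − eq_1; set c_j = A_j·A_j − L_j²
c_1 = 25.0000+0.0000−10.0000 = 15.0000
-10.0000·x − 12.0000·y = c_1−c_2 = -96.0000
10.0000·x + 0.0000·y = c_1−c_3 = 60.0000
solve first two rows → x=6.0000, y=3.0000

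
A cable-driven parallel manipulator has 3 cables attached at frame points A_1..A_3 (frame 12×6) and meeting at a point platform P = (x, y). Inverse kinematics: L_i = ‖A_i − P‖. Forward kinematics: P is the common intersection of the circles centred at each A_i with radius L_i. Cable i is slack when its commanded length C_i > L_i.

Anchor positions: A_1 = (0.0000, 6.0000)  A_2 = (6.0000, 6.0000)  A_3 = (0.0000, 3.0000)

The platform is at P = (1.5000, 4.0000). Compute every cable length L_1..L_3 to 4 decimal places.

L_1 = √((0.0000−1.5000)² + (6.0000−4.0000)²) = 2.5000
L_2 = √((6.0000−1.5000)² + (6.0000−4.0000)²) = 4.9244
L_3 = √((0.0000−1.5000)² + (3.0000−4.0000)²) = 1.8028

(2.5000, 4.9244, 1.8028)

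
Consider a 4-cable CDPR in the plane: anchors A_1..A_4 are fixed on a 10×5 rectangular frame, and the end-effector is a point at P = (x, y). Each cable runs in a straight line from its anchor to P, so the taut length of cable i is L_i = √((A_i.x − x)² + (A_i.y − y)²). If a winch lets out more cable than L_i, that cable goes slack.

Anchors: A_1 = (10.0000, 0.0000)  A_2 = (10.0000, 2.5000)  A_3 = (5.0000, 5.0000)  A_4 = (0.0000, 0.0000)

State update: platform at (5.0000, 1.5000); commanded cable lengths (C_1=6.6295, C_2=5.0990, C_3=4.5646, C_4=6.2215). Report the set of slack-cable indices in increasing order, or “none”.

1, 3, 4

i=1: geometric 5.2202 vs commanded 6.6295 ⇒ slack
i=2: geometric 5.0990 vs commanded 5.0990 ⇒ taut
i=3: geometric 3.5000 vs commanded 4.5646 ⇒ slack
i=4: geometric 5.2202 vs commanded 6.2215 ⇒ slack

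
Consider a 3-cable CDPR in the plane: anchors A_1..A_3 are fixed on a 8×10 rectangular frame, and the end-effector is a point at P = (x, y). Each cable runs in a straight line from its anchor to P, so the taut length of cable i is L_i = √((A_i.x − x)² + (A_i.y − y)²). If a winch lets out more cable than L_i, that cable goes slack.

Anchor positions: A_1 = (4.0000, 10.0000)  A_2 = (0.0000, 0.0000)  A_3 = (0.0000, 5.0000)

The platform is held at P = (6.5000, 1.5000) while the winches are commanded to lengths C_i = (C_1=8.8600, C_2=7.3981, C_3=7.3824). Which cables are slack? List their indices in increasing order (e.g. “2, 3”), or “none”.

2

cable 1: L_1 = ‖A_1−P‖ = 8.8600;  C_1 = 8.8600 → taut
cable 2: L_2 = ‖A_2−P‖ = 6.6708;  C_2 = 7.3981 → slack
cable 3: L_3 = ‖A_3−P‖ = 7.3824;  C_3 = 7.3824 → taut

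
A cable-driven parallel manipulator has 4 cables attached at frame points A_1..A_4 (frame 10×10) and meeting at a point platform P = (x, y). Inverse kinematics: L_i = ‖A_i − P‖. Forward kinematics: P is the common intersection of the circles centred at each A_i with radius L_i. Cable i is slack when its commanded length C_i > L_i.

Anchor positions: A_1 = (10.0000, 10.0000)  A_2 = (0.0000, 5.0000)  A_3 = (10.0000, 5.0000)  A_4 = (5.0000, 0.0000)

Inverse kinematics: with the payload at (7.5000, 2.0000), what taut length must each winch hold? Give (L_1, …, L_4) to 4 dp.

(8.3815, 8.0777, 3.9051, 3.2016)

cable 1: Δx=2.5000, Δy=8.0000; L_1 = √(Δx²+Δy²) = 8.3815
cable 2: Δx=-7.5000, Δy=3.0000; L_2 = √(Δx²+Δy²) = 8.0777
cable 3: Δx=2.5000, Δy=3.0000; L_3 = √(Δx²+Δy²) = 3.9051
cable 4: Δx=-2.5000, Δy=-2.0000; L_4 = √(Δx²+Δy²) = 3.2016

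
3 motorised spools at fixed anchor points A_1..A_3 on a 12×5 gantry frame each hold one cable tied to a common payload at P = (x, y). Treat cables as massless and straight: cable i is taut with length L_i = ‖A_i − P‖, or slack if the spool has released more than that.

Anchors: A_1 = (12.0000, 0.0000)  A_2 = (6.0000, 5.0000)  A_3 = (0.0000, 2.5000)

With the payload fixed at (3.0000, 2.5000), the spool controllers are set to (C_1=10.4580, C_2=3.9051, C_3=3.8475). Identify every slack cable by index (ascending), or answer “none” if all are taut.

cable 1: √((9.0000)²+(-2.5000)²)=9.3408, C_1=10.4580: slack
cable 2: √((3.0000)²+(2.5000)²)=3.9051, C_2=3.9051: taut
cable 3: √((-3.0000)²+(0.0000)²)=3.0000, C_3=3.8475: slack

1, 3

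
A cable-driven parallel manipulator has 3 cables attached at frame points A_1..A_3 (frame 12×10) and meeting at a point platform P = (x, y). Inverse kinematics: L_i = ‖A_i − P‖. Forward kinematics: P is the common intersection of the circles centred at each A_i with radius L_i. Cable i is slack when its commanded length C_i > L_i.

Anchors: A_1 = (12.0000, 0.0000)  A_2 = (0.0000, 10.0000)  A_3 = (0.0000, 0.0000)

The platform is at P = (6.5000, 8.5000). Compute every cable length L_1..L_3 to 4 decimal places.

L_1 = √((12.0000−6.5000)² + (0.0000−8.5000)²) = 10.1242
L_2 = √((0.0000−6.5000)² + (10.0000−8.5000)²) = 6.6708
L_3 = √((0.0000−6.5000)² + (0.0000−8.5000)²) = 10.7005

(10.1242, 6.6708, 10.7005)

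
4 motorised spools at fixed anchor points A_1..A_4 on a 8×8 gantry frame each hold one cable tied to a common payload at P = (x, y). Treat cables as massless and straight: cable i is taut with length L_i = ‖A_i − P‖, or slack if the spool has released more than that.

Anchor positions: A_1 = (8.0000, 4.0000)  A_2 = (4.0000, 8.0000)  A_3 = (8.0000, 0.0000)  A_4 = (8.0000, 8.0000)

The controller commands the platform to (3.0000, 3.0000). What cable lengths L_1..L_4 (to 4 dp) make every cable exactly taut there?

L_1: Δ = A_1−P = (5.0000, 1.0000) → ‖Δ‖ = √26.0000 = 5.0990
L_2: Δ = A_2−P = (1.0000, 5.0000) → ‖Δ‖ = √26.0000 = 5.0990
L_3: Δ = A_3−P = (5.0000, -3.0000) → ‖Δ‖ = √34.0000 = 5.8310
L_4: Δ = A_4−P = (5.0000, 5.0000) → ‖Δ‖ = √50.0000 = 7.0711

(5.0990, 5.0990, 5.8310, 7.0711)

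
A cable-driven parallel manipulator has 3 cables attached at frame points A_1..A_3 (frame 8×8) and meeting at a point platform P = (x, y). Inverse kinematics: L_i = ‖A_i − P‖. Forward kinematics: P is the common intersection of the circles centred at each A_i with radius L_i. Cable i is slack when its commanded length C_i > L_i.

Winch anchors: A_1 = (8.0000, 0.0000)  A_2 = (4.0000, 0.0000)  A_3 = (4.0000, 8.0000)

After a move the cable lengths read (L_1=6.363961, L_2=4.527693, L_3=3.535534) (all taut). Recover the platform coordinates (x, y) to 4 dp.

expand ‖A_i−P‖²=L_i² and subtract eq 1 (c_i ≔ ‖A_i‖²−L_i²)
c_1 = 64.0000+0.0000−40.5000 = 23.5000
eq1−eq2 → [8.0000  0.0000]·P = 28.0000
eq1−eq3 → [8.0000  -16.0000]·P = -44.0000
2×2 solve → P = (3.5000, 4.5000)

(3.5000, 4.5000)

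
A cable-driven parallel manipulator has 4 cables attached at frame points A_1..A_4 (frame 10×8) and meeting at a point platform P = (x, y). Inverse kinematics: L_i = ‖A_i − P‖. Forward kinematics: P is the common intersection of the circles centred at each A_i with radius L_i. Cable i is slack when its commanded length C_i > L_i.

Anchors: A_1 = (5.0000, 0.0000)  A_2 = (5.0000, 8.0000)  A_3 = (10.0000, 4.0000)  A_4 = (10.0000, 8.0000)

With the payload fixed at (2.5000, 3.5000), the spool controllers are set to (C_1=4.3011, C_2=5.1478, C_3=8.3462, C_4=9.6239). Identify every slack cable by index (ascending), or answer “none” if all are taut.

3, 4

i=1: geometric 4.3012 vs commanded 4.3011 ⇒ taut
i=2: geometric 5.1478 vs commanded 5.1478 ⇒ taut
i=3: geometric 7.5166 vs commanded 8.3462 ⇒ slack
i=4: geometric 8.7464 vs commanded 9.6239 ⇒ slack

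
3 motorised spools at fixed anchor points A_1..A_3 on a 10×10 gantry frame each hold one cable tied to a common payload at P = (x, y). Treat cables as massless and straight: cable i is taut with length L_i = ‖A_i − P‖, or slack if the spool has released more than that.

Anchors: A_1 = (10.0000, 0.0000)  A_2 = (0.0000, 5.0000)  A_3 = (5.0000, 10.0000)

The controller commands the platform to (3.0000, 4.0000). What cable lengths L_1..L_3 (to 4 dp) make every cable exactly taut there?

L_1 = √((10.0000−3.0000)² + (0.0000−4.0000)²) = 8.0623
L_2 = √((0.0000−3.0000)² + (5.0000−4.0000)²) = 3.1623
L_3 = √((5.0000−3.0000)² + (10.0000−4.0000)²) = 6.3246

(8.0623, 3.1623, 6.3246)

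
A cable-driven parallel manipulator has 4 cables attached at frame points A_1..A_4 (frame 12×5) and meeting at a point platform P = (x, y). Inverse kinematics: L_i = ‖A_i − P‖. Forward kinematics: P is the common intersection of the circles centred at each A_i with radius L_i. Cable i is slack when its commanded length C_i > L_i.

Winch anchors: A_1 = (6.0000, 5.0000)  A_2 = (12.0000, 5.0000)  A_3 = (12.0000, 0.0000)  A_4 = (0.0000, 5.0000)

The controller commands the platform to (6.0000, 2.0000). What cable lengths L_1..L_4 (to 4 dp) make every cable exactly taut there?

(3.0000, 6.7082, 6.3246, 6.7082)

L_1: Δ = A_1−P = (0.0000, 3.0000) → ‖Δ‖ = √9.0000 = 3.0000
L_2: Δ = A_2−P = (6.0000, 3.0000) → ‖Δ‖ = √45.0000 = 6.7082
L_3: Δ = A_3−P = (6.0000, -2.0000) → ‖Δ‖ = √40.0000 = 6.3246
L_4: Δ = A_4−P = (-6.0000, 3.0000) → ‖Δ‖ = √45.0000 = 6.7082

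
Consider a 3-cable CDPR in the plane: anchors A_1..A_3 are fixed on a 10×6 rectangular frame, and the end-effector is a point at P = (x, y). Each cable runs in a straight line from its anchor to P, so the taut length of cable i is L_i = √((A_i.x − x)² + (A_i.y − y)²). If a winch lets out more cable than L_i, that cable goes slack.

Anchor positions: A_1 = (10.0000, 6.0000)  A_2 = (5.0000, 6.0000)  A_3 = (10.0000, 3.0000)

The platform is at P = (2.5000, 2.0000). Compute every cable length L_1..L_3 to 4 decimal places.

L_1: Δ = A_1−P = (7.5000, 4.0000) → ‖Δ‖ = √72.2500 = 8.5000
L_2: Δ = A_2−P = (2.5000, 4.0000) → ‖Δ‖ = √22.2500 = 4.7170
L_3: Δ = A_3−P = (7.5000, 1.0000) → ‖Δ‖ = √57.2500 = 7.5664

(8.5000, 4.7170, 7.5664)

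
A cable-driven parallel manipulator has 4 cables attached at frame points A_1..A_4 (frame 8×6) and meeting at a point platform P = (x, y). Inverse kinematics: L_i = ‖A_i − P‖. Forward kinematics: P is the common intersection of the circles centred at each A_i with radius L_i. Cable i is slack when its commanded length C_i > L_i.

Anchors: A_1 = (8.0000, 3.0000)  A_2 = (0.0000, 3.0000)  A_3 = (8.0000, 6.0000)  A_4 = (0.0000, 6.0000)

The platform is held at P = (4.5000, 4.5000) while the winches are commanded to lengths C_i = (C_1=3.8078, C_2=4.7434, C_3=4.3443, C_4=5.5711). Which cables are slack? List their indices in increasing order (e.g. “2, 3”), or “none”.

cable 1: L_1 = ‖A_1−P‖ = 3.8079;  C_1 = 3.8078 → taut
cable 2: L_2 = ‖A_2−P‖ = 4.7434;  C_2 = 4.7434 → taut
cable 3: L_3 = ‖A_3−P‖ = 3.8079;  C_3 = 4.3443 → slack
cable 4: L_4 = ‖A_4−P‖ = 4.7434;  C_4 = 5.5711 → slack

3, 4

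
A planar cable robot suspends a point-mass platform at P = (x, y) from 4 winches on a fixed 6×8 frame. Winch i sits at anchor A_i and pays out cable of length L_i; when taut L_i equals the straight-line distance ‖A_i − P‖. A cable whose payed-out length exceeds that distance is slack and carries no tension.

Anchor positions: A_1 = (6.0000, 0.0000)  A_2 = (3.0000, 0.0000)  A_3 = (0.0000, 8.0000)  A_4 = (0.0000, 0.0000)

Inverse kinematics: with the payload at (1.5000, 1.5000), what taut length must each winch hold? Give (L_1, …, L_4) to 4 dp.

L_1: Δ = A_1−P = (4.5000, -1.5000) → ‖Δ‖ = √22.5000 = 4.7434
L_2: Δ = A_2−P = (1.5000, -1.5000) → ‖Δ‖ = √4.5000 = 2.1213
L_3: Δ = A_3−P = (-1.5000, 6.5000) → ‖Δ‖ = √44.5000 = 6.6708
L_4: Δ = A_4−P = (-1.5000, -1.5000) → ‖Δ‖ = √4.5000 = 2.1213

(4.7434, 2.1213, 6.6708, 2.1213)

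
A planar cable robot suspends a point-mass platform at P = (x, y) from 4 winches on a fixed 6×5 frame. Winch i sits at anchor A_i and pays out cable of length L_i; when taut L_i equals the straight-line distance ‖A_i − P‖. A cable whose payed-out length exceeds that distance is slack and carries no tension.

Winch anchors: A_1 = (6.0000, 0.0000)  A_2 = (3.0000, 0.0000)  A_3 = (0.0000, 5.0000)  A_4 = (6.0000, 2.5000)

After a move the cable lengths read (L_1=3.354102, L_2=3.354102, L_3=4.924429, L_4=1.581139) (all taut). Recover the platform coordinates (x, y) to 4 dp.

(4.5000, 3.0000)

each cable: (A_i−P)·(A_i−P) = L_i²; let k_i = ‖A_i‖²−L_i²
k_1 = 36.0000+0.0000−11.2500 = 24.7500
row 1: 6.0000x + 0.0000y = 27.0000  (k_2=-2.2500)
row 2: 12.0000x − 10.0000y = 24.0000  (k_3=0.7500)
row 3: 0.0000x − 5.0000y = -15.0000  (k_4=39.7500)
Cramer on rows 1–2 → x = 4.5000, y = 3.0000
check cable 4: ‖A_4−P‖² = 2.5000 ≈ L_4² = 2.5000 ✓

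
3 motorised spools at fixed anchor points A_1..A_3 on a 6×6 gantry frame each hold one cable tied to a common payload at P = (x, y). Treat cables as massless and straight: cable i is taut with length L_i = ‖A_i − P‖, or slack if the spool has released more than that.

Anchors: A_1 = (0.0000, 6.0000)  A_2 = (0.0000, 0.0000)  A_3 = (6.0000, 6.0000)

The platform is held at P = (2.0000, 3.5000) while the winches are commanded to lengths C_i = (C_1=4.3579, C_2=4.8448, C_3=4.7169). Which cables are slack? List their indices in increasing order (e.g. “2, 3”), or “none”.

cable 1: L_1 = ‖A_1−P‖ = 3.2016;  C_1 = 4.3579 → slack
cable 2: L_2 = ‖A_2−P‖ = 4.0311;  C_2 = 4.8448 → slack
cable 3: L_3 = ‖A_3−P‖ = 4.7170;  C_3 = 4.7169 → taut

1, 2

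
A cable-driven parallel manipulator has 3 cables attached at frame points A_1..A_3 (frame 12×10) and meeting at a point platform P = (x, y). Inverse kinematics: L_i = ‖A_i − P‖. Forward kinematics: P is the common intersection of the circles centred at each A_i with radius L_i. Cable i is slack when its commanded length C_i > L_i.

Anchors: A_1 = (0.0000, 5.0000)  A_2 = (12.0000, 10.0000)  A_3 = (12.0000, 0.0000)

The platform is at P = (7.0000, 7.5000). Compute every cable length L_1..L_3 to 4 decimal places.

L_1: Δ = A_1−P = (-7.0000, -2.5000) → ‖Δ‖ = √55.2500 = 7.4330
L_2: Δ = A_2−P = (5.0000, 2.5000) → ‖Δ‖ = √31.2500 = 5.5902
L_3: Δ = A_3−P = (5.0000, -7.5000) → ‖Δ‖ = √81.2500 = 9.0139

(7.4330, 5.5902, 9.0139)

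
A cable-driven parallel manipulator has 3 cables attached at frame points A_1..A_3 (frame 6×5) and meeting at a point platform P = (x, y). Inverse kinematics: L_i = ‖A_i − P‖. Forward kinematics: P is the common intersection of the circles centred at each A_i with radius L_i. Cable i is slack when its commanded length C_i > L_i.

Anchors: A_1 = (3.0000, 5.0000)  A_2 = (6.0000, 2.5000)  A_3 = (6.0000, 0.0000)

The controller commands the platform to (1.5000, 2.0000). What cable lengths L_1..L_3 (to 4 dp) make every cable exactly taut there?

(3.3541, 4.5277, 4.9244)

cable 1: Δx=1.5000, Δy=3.0000; L_1 = √(Δx²+Δy²) = 3.3541
cable 2: Δx=4.5000, Δy=0.5000; L_2 = √(Δx²+Δy²) = 4.5277
cable 3: Δx=4.5000, Δy=-2.0000; L_3 = √(Δx²+Δy²) = 4.9244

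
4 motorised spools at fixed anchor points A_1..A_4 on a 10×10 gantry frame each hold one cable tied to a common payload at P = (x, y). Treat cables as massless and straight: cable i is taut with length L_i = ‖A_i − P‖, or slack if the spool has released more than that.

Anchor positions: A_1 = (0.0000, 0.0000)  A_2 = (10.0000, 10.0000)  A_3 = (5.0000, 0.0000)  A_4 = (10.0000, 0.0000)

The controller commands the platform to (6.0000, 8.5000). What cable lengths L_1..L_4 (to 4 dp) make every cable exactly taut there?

L_1 = √((0.0000−6.0000)² + (0.0000−8.5000)²) = 10.4043
L_2 = √((10.0000−6.0000)² + (10.0000−8.5000)²) = 4.2720
L_3 = √((5.0000−6.0000)² + (0.0000−8.5000)²) = 8.5586
L_4 = √((10.0000−6.0000)² + (0.0000−8.5000)²) = 9.3941

(10.4043, 4.2720, 8.5586, 9.3941)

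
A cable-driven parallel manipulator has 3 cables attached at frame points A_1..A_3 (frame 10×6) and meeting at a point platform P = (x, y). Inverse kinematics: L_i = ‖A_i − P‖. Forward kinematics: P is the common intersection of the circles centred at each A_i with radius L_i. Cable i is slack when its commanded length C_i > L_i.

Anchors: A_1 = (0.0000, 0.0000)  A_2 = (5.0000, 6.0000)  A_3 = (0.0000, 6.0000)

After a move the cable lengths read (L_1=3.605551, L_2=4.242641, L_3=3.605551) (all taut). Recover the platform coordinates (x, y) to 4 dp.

circle eqns → linear via eq_j − eq_1; set c_j = A_j·A_j − L_j²
c_1 = 0.0000+0.0000−13.0000 = -13.0000
-10.0000·x − 12.0000·y = c_1−c_2 = -56.0000
0.0000·x − 12.0000·y = c_1−c_3 = -36.0000
solve first two rows → x=2.0000, y=3.0000

(2.0000, 3.0000)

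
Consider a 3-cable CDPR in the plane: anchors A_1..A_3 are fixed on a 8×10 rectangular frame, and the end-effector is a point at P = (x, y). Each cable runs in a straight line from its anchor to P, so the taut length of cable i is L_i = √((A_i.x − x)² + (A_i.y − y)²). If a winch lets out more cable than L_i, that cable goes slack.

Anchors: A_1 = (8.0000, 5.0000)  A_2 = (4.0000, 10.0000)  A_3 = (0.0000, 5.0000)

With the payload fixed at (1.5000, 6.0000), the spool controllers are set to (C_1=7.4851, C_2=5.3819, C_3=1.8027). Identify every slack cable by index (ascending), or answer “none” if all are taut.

1, 2

cable 1: L_1 = ‖A_1−P‖ = 6.5765;  C_1 = 7.4851 → slack
cable 2: L_2 = ‖A_2−P‖ = 4.7170;  C_2 = 5.3819 → slack
cable 3: L_3 = ‖A_3−P‖ = 1.8028;  C_3 = 1.8027 → taut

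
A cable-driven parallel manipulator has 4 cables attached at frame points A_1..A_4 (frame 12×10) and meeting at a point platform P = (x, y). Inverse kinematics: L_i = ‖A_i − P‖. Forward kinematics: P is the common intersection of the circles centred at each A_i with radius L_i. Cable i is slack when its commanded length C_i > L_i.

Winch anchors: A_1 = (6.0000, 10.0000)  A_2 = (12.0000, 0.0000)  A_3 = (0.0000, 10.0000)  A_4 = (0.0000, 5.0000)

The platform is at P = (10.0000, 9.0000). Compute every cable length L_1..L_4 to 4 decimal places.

cable 1: Δx=-4.0000, Δy=1.0000; L_1 = √(Δx²+Δy²) = 4.1231
cable 2: Δx=2.0000, Δy=-9.0000; L_2 = √(Δx²+Δy²) = 9.2195
cable 3: Δx=-10.0000, Δy=1.0000; L_3 = √(Δx²+Δy²) = 10.0499
cable 4: Δx=-10.0000, Δy=-4.0000; L_4 = √(Δx²+Δy²) = 10.7703

(4.1231, 9.2195, 10.0499, 10.7703)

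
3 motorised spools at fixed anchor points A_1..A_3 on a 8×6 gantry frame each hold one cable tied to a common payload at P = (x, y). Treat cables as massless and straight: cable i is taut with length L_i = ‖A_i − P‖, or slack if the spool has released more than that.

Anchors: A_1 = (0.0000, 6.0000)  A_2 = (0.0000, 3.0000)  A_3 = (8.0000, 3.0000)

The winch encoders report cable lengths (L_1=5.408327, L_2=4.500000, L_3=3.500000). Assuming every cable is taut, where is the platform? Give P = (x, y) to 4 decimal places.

(4.5000, 3.0000)

expand ‖A_i−P‖²=L_i² and subtract eq 1 (c_i ≔ ‖A_i‖²−L_i²)
c_1 = 0.0000+36.0000−29.2500 = 6.7500
eq1−eq2 → [0.0000  6.0000]·P = 18.0000
eq1−eq3 → [-16.0000  6.0000]·P = -54.0000
2×2 solve → P = (4.5000, 3.0000)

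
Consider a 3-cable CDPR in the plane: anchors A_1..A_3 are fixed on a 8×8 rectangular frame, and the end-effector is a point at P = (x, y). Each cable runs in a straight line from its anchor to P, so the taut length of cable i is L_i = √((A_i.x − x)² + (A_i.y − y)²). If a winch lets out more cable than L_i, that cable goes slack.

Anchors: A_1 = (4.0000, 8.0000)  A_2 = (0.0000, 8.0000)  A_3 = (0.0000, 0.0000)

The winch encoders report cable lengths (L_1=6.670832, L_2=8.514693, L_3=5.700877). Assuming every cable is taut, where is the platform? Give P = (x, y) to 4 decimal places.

(5.5000, 1.5000)

each cable: (A_i−P)·(A_i−P) = L_i²; let c_i = ‖A_i‖²−L_i²
c_1 = 16.0000+64.0000−44.5000 = 35.5000
row 1: 8.0000x + 0.0000y = 44.0000  (c_2=-8.5000)
row 2: 8.0000x + 16.0000y = 68.0000  (c_3=-32.5000)
Cramer on rows 1–2 → x = 5.5000, y = 1.5000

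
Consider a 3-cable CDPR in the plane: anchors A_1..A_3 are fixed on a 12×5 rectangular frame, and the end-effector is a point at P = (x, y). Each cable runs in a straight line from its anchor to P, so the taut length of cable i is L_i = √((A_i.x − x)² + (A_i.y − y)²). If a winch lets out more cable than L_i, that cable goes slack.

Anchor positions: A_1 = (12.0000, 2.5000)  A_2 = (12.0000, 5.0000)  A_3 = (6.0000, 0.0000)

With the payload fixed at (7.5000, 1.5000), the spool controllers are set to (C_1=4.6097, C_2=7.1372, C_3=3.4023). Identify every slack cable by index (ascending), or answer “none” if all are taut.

i=1: geometric 4.6098 vs commanded 4.6097 ⇒ taut
i=2: geometric 5.7009 vs commanded 7.1372 ⇒ slack
i=3: geometric 2.1213 vs commanded 3.4023 ⇒ slack

2, 3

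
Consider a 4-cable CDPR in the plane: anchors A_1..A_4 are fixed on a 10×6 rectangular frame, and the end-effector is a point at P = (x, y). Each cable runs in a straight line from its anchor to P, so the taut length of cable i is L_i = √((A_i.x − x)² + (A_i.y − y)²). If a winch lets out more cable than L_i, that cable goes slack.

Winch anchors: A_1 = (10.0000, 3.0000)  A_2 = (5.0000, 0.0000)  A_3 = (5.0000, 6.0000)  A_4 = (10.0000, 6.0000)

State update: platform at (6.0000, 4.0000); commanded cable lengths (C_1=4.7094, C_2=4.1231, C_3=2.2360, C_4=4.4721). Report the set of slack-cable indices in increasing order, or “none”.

1

cable 1: √((4.0000)²+(-1.0000)²)=4.1231, C_1=4.7094: slack
cable 2: √((-1.0000)²+(-4.0000)²)=4.1231, C_2=4.1231: taut
cable 3: √((-1.0000)²+(2.0000)²)=2.2361, C_3=2.2360: taut
cable 4: √((4.0000)²+(2.0000)²)=4.4721, C_4=4.4721: taut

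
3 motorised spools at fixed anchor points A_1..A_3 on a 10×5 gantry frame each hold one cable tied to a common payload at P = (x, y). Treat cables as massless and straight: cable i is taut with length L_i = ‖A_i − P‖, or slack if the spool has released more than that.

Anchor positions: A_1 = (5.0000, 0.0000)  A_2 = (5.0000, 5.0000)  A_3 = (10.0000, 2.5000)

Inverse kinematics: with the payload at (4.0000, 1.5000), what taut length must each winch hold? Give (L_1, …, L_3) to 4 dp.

(1.8028, 3.6401, 6.0828)

cable 1: Δx=1.0000, Δy=-1.5000; L_1 = √(Δx²+Δy²) = 1.8028
cable 2: Δx=1.0000, Δy=3.5000; L_2 = √(Δx²+Δy²) = 3.6401
cable 3: Δx=6.0000, Δy=1.0000; L_3 = √(Δx²+Δy²) = 6.0828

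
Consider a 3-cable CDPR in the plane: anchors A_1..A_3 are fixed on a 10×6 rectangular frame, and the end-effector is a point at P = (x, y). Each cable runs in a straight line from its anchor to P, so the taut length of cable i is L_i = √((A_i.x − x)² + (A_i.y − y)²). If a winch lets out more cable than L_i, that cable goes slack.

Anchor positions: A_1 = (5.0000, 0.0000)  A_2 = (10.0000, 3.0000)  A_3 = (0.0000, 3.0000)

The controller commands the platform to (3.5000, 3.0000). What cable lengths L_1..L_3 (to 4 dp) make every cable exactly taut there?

cable 1: Δx=1.5000, Δy=-3.0000; L_1 = √(Δx²+Δy²) = 3.3541
cable 2: Δx=6.5000, Δy=0.0000; L_2 = √(Δx²+Δy²) = 6.5000
cable 3: Δx=-3.5000, Δy=0.0000; L_3 = √(Δx²+Δy²) = 3.5000

(3.3541, 6.5000, 3.5000)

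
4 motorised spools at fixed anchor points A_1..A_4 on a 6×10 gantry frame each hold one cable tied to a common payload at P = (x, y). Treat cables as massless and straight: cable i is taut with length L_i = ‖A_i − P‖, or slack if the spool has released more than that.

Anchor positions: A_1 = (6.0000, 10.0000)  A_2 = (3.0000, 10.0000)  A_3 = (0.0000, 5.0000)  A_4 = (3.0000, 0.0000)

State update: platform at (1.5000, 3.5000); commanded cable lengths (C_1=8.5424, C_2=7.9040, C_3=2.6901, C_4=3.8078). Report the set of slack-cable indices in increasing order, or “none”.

1, 2, 3

cable 1: √((4.5000)²+(6.5000)²)=7.9057, C_1=8.5424: slack
cable 2: √((1.5000)²+(6.5000)²)=6.6708, C_2=7.9040: slack
cable 3: √((-1.5000)²+(1.5000)²)=2.1213, C_3=2.6901: slack
cable 4: √((1.5000)²+(-3.5000)²)=3.8079, C_4=3.8078: taut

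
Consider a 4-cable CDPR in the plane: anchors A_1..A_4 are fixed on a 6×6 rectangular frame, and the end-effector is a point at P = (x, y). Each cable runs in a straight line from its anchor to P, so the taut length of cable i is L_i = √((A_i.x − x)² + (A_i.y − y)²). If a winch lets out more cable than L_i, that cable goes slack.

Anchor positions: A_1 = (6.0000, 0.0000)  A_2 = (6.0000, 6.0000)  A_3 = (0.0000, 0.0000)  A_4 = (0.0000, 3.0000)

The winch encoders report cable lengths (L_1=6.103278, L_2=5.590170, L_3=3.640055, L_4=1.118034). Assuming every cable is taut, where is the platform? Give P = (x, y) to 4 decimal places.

circle eqns → linear via eq_j − eq_1; set k_j = A_j·A_j − L_j²
k_1 = 36.0000+0.0000−37.2500 = -1.2500
0.0000·x − 12.0000·y = k_1−k_2 = -42.0000
12.0000·x + 0.0000·y = k_1−k_3 = 12.0000
12.0000·x − 6.0000·y = k_1−k_4 = -9.0000
solve first two rows → x=1.0000, y=3.5000
check cable 4: ‖A_4−P‖² = 1.2500 ≈ L_4² = 1.2500 ✓

(1.0000, 3.5000)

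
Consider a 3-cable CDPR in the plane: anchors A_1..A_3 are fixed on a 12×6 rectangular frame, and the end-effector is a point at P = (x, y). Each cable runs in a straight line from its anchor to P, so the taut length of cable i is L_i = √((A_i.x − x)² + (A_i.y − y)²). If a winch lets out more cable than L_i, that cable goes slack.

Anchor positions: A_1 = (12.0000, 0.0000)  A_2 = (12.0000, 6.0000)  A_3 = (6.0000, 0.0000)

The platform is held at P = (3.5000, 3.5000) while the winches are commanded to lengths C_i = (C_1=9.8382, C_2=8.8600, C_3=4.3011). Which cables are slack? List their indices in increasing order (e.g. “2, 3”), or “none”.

1

cable 1: √((8.5000)²+(-3.5000)²)=9.1924, C_1=9.8382: slack
cable 2: √((8.5000)²+(2.5000)²)=8.8600, C_2=8.8600: taut
cable 3: √((2.5000)²+(-3.5000)²)=4.3012, C_3=4.3011: taut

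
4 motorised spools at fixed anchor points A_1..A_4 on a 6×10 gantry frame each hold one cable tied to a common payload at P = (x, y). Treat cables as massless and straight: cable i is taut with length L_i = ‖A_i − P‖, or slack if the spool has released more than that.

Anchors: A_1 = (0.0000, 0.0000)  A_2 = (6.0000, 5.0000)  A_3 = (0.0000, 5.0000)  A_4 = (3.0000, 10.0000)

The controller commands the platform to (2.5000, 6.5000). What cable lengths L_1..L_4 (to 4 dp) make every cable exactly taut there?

(6.9642, 3.8079, 2.9155, 3.5355)

cable 1: Δx=-2.5000, Δy=-6.5000; L_1 = √(Δx²+Δy²) = 6.9642
cable 2: Δx=3.5000, Δy=-1.5000; L_2 = √(Δx²+Δy²) = 3.8079
cable 3: Δx=-2.5000, Δy=-1.5000; L_3 = √(Δx²+Δy²) = 2.9155
cable 4: Δx=0.5000, Δy=3.5000; L_4 = √(Δx²+Δy²) = 3.5355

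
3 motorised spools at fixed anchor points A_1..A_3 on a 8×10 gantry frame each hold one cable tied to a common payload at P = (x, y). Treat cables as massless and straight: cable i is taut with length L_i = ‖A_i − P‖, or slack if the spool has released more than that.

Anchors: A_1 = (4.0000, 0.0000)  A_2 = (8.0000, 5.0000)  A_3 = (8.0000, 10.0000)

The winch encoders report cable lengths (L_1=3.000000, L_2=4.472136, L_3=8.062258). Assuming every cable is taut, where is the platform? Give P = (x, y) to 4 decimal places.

(4.0000, 3.0000)

expand ‖A_i−P‖²=L_i² and subtract eq 1 (q_i ≔ ‖A_i‖²−L_i²)
q_1 = 16.0000+0.0000−9.0000 = 7.0000
eq1−eq2 → [-8.0000  -10.0000]·P = -62.0000
eq1−eq3 → [-8.0000  -20.0000]·P = -92.0000
2×2 solve → P = (4.0000, 3.0000)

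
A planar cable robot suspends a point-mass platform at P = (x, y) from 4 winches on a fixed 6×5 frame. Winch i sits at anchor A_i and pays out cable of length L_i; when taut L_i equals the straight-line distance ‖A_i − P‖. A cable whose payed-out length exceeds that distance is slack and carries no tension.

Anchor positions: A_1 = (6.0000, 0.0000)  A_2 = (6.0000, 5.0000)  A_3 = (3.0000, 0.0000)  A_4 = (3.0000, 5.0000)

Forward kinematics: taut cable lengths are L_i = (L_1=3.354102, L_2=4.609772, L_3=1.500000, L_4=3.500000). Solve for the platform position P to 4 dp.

circle eqns → linear via eq_j − eq_1; set q_j = A_j·A_j − L_j²
q_1 = 36.0000+0.0000−11.2500 = 24.7500
0.0000·x − 10.0000·y = q_1−q_2 = -15.0000
6.0000·x + 0.0000·y = q_1−q_3 = 18.0000
6.0000·x − 10.0000·y = q_1−q_4 = 3.0000
solve first two rows → x=3.0000, y=1.5000
check cable 4: ‖A_4−P‖² = 12.2500 ≈ L_4² = 12.2500 ✓

(3.0000, 1.5000)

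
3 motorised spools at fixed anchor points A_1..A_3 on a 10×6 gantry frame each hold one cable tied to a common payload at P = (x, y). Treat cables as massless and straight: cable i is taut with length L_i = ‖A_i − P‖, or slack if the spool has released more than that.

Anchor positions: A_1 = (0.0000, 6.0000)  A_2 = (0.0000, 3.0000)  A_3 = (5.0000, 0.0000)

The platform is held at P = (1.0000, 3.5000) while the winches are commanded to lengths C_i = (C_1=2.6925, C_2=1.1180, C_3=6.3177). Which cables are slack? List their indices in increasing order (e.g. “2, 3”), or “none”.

3

i=1: geometric 2.6926 vs commanded 2.6925 ⇒ taut
i=2: geometric 1.1180 vs commanded 1.1180 ⇒ taut
i=3: geometric 5.3151 vs commanded 6.3177 ⇒ slack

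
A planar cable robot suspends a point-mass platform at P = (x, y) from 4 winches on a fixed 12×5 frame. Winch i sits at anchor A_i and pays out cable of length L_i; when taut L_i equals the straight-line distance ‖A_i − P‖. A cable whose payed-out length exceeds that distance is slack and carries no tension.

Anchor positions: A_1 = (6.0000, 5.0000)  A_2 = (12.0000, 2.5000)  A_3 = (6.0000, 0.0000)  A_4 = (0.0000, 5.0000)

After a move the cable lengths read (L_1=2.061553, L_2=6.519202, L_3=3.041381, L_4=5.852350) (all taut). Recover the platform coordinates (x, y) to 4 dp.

(5.5000, 3.0000)

each cable: (A_i−P)·(A_i−P) = L_i²; let q_i = ‖A_i‖²−L_i²
q_1 = 36.0000+25.0000−4.2500 = 56.7500
row 1: -12.0000x + 5.0000y = -51.0000  (q_2=107.7500)
row 2: 0.0000x + 10.0000y = 30.0000  (q_3=26.7500)
row 3: 12.0000x + 0.0000y = 66.0000  (q_4=-9.2500)
Cramer on rows 1–2 → x = 5.5000, y = 3.0000
check cable 4: ‖A_4−P‖² = 34.2500 ≈ L_4² = 34.2500 ✓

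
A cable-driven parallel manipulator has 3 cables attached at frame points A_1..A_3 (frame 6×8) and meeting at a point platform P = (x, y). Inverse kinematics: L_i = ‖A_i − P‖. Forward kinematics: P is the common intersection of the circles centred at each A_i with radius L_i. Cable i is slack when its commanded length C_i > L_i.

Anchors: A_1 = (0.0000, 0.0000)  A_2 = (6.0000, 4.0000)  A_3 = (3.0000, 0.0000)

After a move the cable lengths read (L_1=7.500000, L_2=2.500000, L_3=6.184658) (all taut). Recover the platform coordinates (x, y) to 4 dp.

circle eqns → linear via eq_j − eq_1; set c_j = A_j·A_j − L_j²
c_1 = 0.0000+0.0000−56.2500 = -56.2500
-12.0000·x − 8.0000·y = c_1−c_2 = -102.0000
-6.0000·x + 0.0000·y = c_1−c_3 = -27.0000
solve first two rows → x=4.5000, y=6.0000

(4.5000, 6.0000)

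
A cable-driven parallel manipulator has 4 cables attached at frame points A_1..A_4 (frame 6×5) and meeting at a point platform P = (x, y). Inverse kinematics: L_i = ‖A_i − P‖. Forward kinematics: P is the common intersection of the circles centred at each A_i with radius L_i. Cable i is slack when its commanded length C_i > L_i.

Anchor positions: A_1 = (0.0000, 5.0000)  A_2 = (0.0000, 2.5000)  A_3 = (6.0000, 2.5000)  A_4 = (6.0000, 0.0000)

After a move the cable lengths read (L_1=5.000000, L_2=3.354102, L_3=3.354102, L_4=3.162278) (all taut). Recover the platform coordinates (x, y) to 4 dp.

expand ‖A_i−P‖²=L_i² and subtract eq 1 (k_i ≔ ‖A_i‖²−L_i²)
k_1 = 0.0000+25.0000−25.0000 = 0.0000
eq1−eq2 → [0.0000  5.0000]·P = 5.0000
eq1−eq3 → [-12.0000  5.0000]·P = -31.0000
eq1−eq4 → [-12.0000  10.0000]·P = -26.0000
2×2 solve → P = (3.0000, 1.0000)
check cable 4: ‖A_4−P‖² = 10.0000 ≈ L_4² = 10.0000 ✓

(3.0000, 1.0000)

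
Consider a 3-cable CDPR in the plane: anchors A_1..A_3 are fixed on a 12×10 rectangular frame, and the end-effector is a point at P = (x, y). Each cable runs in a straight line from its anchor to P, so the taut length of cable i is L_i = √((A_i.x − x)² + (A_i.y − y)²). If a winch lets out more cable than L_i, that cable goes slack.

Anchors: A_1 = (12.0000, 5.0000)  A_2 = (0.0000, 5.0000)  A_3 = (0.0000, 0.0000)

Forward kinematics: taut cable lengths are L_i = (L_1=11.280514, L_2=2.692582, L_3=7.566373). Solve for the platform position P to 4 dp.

each cable: (A_i−P)·(A_i−P) = L_i²; let q_i = ‖A_i‖²−L_i²
q_1 = 144.0000+25.0000−127.2500 = 41.7500
row 1: 24.0000x + 0.0000y = 24.0000  (q_2=17.7500)
row 2: 24.0000x + 10.0000y = 99.0000  (q_3=-57.2500)
Cramer on rows 1–2 → x = 1.0000, y = 7.5000

(1.0000, 7.5000)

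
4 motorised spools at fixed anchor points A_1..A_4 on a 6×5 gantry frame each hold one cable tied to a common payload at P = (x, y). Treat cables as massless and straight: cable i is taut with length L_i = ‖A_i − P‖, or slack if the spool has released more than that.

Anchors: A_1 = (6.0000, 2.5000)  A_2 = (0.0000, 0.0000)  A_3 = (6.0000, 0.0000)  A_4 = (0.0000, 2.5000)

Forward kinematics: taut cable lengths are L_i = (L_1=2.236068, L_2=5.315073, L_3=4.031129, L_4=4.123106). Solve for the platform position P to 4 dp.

circle eqns → linear via eq_j − eq_1; set q_j = A_j·A_j − L_j²
q_1 = 36.0000+6.2500−5.0000 = 37.2500
12.0000·x + 5.0000·y = q_1−q_2 = 65.5000
0.0000·x + 5.0000·y = q_1−q_3 = 17.5000
12.0000·x + 0.0000·y = q_1−q_4 = 48.0000
solve first two rows → x=4.0000, y=3.5000
check cable 4: ‖A_4−P‖² = 17.0000 ≈ L_4² = 17.0000 ✓

(4.0000, 3.5000)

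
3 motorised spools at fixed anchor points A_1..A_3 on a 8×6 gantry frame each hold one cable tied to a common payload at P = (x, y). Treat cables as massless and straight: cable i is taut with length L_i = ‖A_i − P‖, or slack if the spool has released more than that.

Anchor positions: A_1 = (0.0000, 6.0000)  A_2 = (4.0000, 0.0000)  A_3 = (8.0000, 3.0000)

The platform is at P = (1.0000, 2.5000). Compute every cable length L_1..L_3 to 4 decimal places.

L_1: Δ = A_1−P = (-1.0000, 3.5000) → ‖Δ‖ = √13.2500 = 3.6401
L_2: Δ = A_2−P = (3.0000, -2.5000) → ‖Δ‖ = √15.2500 = 3.9051
L_3: Δ = A_3−P = (7.0000, 0.5000) → ‖Δ‖ = √49.2500 = 7.0178

(3.6401, 3.9051, 7.0178)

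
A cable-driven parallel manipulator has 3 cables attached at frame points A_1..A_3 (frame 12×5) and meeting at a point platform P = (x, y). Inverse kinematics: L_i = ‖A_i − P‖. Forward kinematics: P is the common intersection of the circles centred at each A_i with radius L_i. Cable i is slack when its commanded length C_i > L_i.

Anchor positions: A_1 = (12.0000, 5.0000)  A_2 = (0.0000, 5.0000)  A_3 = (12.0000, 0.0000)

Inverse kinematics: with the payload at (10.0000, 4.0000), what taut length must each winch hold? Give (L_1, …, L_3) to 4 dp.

cable 1: Δx=2.0000, Δy=1.0000; L_1 = √(Δx²+Δy²) = 2.2361
cable 2: Δx=-10.0000, Δy=1.0000; L_2 = √(Δx²+Δy²) = 10.0499
cable 3: Δx=2.0000, Δy=-4.0000; L_3 = √(Δx²+Δy²) = 4.4721

(2.2361, 10.0499, 4.4721)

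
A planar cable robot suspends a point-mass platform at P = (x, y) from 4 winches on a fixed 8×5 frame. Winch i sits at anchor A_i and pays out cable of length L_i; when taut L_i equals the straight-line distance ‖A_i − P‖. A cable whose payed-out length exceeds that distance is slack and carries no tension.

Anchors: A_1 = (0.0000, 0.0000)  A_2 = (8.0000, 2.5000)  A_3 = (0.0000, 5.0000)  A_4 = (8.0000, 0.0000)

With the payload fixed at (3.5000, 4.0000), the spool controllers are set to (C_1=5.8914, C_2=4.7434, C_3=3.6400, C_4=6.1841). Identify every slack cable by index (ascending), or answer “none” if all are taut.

i=1: geometric 5.3151 vs commanded 5.8914 ⇒ slack
i=2: geometric 4.7434 vs commanded 4.7434 ⇒ taut
i=3: geometric 3.6401 vs commanded 3.6400 ⇒ taut
i=4: geometric 6.0208 vs commanded 6.1841 ⇒ slack

1, 4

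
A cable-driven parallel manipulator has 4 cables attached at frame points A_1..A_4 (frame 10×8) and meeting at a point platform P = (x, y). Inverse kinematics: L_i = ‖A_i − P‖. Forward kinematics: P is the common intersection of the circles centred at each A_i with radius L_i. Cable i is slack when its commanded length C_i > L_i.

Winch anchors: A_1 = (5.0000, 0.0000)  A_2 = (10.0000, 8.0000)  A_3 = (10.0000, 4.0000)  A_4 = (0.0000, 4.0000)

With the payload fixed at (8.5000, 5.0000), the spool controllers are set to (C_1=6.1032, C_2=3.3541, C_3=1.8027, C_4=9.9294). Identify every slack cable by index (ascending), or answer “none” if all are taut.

4

cable 1: √((-3.5000)²+(-5.0000)²)=6.1033, C_1=6.1032: taut
cable 2: √((1.5000)²+(3.0000)²)=3.3541, C_2=3.3541: taut
cable 3: √((1.5000)²+(-1.0000)²)=1.8028, C_3=1.8027: taut
cable 4: √((-8.5000)²+(-1.0000)²)=8.5586, C_4=9.9294: slack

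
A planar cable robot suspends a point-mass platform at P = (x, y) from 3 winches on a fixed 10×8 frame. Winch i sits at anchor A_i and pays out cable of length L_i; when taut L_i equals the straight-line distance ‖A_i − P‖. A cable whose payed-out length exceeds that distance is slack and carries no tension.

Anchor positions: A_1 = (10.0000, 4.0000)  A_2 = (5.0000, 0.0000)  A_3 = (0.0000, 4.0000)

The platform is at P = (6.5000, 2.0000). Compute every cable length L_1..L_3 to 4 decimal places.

(4.0311, 2.5000, 6.8007)

L_1 = √((10.0000−6.5000)² + (4.0000−2.0000)²) = 4.0311
L_2 = √((5.0000−6.5000)² + (0.0000−2.0000)²) = 2.5000
L_3 = √((0.0000−6.5000)² + (4.0000−2.0000)²) = 6.8007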